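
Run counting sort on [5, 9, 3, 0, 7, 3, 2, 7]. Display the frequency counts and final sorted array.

Count array: [1, 0, 1, 2, 0, 1, 0, 2, 0, 1]
(count[i] = number of elements equal to i)
Cumulative count: [1, 1, 2, 4, 4, 5, 5, 7, 7, 8]
Sorted: [0, 2, 3, 3, 5, 7, 7, 9]


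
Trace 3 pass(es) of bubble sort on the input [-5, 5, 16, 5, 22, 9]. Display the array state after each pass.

After pass 1: [-5, 5, 5, 16, 9, 22] (2 swaps)
After pass 2: [-5, 5, 5, 9, 16, 22] (1 swaps)
After pass 3: [-5, 5, 5, 9, 16, 22] (0 swaps)
Total swaps: 3


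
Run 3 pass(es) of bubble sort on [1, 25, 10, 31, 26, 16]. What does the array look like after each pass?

After pass 1: [1, 10, 25, 26, 16, 31] (3 swaps)
After pass 2: [1, 10, 25, 16, 26, 31] (1 swaps)
After pass 3: [1, 10, 16, 25, 26, 31] (1 swaps)
Total swaps: 5


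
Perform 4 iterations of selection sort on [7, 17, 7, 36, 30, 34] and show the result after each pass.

Pass 1: Select minimum 7 at index 0, swap -> [7, 17, 7, 36, 30, 34]
Pass 2: Select minimum 7 at index 2, swap -> [7, 7, 17, 36, 30, 34]
Pass 3: Select minimum 17 at index 2, swap -> [7, 7, 17, 36, 30, 34]
Pass 4: Select minimum 30 at index 4, swap -> [7, 7, 17, 30, 36, 34]


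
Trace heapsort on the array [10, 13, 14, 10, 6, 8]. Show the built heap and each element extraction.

Build heap: [14, 13, 10, 10, 6, 8]
Extract 14: [13, 10, 10, 8, 6, 14]
Extract 13: [10, 8, 10, 6, 13, 14]
Extract 10: [10, 8, 6, 10, 13, 14]
Extract 10: [8, 6, 10, 10, 13, 14]
Extract 8: [6, 8, 10, 10, 13, 14]


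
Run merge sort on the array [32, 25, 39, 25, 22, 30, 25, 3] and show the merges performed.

Divide and conquer:
  Merge [32] + [25] -> [25, 32]
  Merge [39] + [25] -> [25, 39]
  Merge [25, 32] + [25, 39] -> [25, 25, 32, 39]
  Merge [22] + [30] -> [22, 30]
  Merge [25] + [3] -> [3, 25]
  Merge [22, 30] + [3, 25] -> [3, 22, 25, 30]
  Merge [25, 25, 32, 39] + [3, 22, 25, 30] -> [3, 22, 25, 25, 25, 30, 32, 39]


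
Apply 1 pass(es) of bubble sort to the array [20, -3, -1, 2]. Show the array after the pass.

After pass 1: [-3, -1, 2, 20] (3 swaps)
Total swaps: 3


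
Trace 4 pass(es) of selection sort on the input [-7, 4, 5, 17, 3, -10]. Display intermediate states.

Pass 1: Select minimum -10 at index 5, swap -> [-10, 4, 5, 17, 3, -7]
Pass 2: Select minimum -7 at index 5, swap -> [-10, -7, 5, 17, 3, 4]
Pass 3: Select minimum 3 at index 4, swap -> [-10, -7, 3, 17, 5, 4]
Pass 4: Select minimum 4 at index 5, swap -> [-10, -7, 3, 4, 5, 17]


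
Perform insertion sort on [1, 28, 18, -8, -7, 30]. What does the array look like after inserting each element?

First element 1 is already 'sorted'
Insert 28: shifted 0 elements -> [1, 28, 18, -8, -7, 30]
Insert 18: shifted 1 elements -> [1, 18, 28, -8, -7, 30]
Insert -8: shifted 3 elements -> [-8, 1, 18, 28, -7, 30]
Insert -7: shifted 3 elements -> [-8, -7, 1, 18, 28, 30]
Insert 30: shifted 0 elements -> [-8, -7, 1, 18, 28, 30]


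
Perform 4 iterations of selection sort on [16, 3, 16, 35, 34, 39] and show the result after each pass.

Pass 1: Select minimum 3 at index 1, swap -> [3, 16, 16, 35, 34, 39]
Pass 2: Select minimum 16 at index 1, swap -> [3, 16, 16, 35, 34, 39]
Pass 3: Select minimum 16 at index 2, swap -> [3, 16, 16, 35, 34, 39]
Pass 4: Select minimum 34 at index 4, swap -> [3, 16, 16, 34, 35, 39]


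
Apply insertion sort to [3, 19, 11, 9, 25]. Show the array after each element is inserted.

First element 3 is already 'sorted'
Insert 19: shifted 0 elements -> [3, 19, 11, 9, 25]
Insert 11: shifted 1 elements -> [3, 11, 19, 9, 25]
Insert 9: shifted 2 elements -> [3, 9, 11, 19, 25]
Insert 25: shifted 0 elements -> [3, 9, 11, 19, 25]


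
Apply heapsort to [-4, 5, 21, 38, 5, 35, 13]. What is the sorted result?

Build heap: [38, 5, 35, -4, 5, 21, 13]
Extract 38: [35, 5, 21, -4, 5, 13, 38]
Extract 35: [21, 5, 13, -4, 5, 35, 38]
Extract 21: [13, 5, 5, -4, 21, 35, 38]
Extract 13: [5, -4, 5, 13, 21, 35, 38]
Extract 5: [5, -4, 5, 13, 21, 35, 38]
Extract 5: [-4, 5, 5, 13, 21, 35, 38]


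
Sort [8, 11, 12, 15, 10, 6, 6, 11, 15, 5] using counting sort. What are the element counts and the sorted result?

Count array: [0, 0, 0, 0, 0, 1, 2, 0, 1, 0, 1, 2, 1, 0, 0, 2]
(count[i] = number of elements equal to i)
Cumulative count: [0, 0, 0, 0, 0, 1, 3, 3, 4, 4, 5, 7, 8, 8, 8, 10]
Sorted: [5, 6, 6, 8, 10, 11, 11, 12, 15, 15]


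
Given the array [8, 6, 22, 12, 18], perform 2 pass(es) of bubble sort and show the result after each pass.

After pass 1: [6, 8, 12, 18, 22] (3 swaps)
After pass 2: [6, 8, 12, 18, 22] (0 swaps)
Total swaps: 3


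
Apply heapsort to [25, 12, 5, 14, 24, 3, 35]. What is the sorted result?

Build heap: [35, 24, 25, 14, 12, 3, 5]
Extract 35: [25, 24, 5, 14, 12, 3, 35]
Extract 25: [24, 14, 5, 3, 12, 25, 35]
Extract 24: [14, 12, 5, 3, 24, 25, 35]
Extract 14: [12, 3, 5, 14, 24, 25, 35]
Extract 12: [5, 3, 12, 14, 24, 25, 35]
Extract 5: [3, 5, 12, 14, 24, 25, 35]


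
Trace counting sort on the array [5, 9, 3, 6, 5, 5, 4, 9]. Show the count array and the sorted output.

Count array: [0, 0, 0, 1, 1, 3, 1, 0, 0, 2]
(count[i] = number of elements equal to i)
Cumulative count: [0, 0, 0, 1, 2, 5, 6, 6, 6, 8]
Sorted: [3, 4, 5, 5, 5, 6, 9, 9]


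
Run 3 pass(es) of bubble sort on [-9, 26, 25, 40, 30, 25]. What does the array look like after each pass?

After pass 1: [-9, 25, 26, 30, 25, 40] (3 swaps)
After pass 2: [-9, 25, 26, 25, 30, 40] (1 swaps)
After pass 3: [-9, 25, 25, 26, 30, 40] (1 swaps)
Total swaps: 5


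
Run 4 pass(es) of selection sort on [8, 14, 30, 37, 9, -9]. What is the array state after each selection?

Pass 1: Select minimum -9 at index 5, swap -> [-9, 14, 30, 37, 9, 8]
Pass 2: Select minimum 8 at index 5, swap -> [-9, 8, 30, 37, 9, 14]
Pass 3: Select minimum 9 at index 4, swap -> [-9, 8, 9, 37, 30, 14]
Pass 4: Select minimum 14 at index 5, swap -> [-9, 8, 9, 14, 30, 37]


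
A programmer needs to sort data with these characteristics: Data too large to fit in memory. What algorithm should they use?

Best choice: External merge sort
Reason: Minimizes disk I/O by sequential reads/writes


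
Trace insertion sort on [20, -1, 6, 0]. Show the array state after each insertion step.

First element 20 is already 'sorted'
Insert -1: shifted 1 elements -> [-1, 20, 6, 0]
Insert 6: shifted 1 elements -> [-1, 6, 20, 0]
Insert 0: shifted 2 elements -> [-1, 0, 6, 20]


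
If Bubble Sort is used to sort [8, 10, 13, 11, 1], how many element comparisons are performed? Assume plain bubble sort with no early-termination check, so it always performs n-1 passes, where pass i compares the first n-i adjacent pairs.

Pass 1: compare adjacent pairs (0,1)..(3,4) = 4 comparison(s), 2 swap(s) -> [8, 10, 11, 1, 13]
Pass 2: compare adjacent pairs (0,1)..(2,3) = 3 comparison(s), 1 swap(s) -> [8, 10, 1, 11, 13]
Pass 3: compare adjacent pairs (0,1)..(1,2) = 2 comparison(s), 1 swap(s) -> [8, 1, 10, 11, 13]
Pass 4: compare adjacent pairs (0,1)..(0,1) = 1 comparison(s), 1 swap(s) -> [1, 8, 10, 11, 13]
Total comparisons: 4 + 3 + 2 + 1 = 10


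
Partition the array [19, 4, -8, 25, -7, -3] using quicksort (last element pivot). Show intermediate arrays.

Partition 1: pivot=-3 at index 2 -> [-8, -7, -3, 25, 4, 19]
Partition 2: pivot=-7 at index 1 -> [-8, -7, -3, 25, 4, 19]
Partition 3: pivot=19 at index 4 -> [-8, -7, -3, 4, 19, 25]


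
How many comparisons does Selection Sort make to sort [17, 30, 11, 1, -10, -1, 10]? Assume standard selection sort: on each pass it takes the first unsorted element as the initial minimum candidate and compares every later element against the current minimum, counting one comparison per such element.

Pass 1: scan indices 1..6 for the minimum = 6 comparison(s); min is -10, place at index 0 -> [-10, 30, 11, 1, 17, -1, 10]
Pass 2: scan indices 2..6 for the minimum = 5 comparison(s); min is -1, place at index 1 -> [-10, -1, 11, 1, 17, 30, 10]
Pass 3: scan indices 3..6 for the minimum = 4 comparison(s); min is 1, place at index 2 -> [-10, -1, 1, 11, 17, 30, 10]
Pass 4: scan indices 4..6 for the minimum = 3 comparison(s); min is 10, place at index 3 -> [-10, -1, 1, 10, 17, 30, 11]
Pass 5: scan indices 5..6 for the minimum = 2 comparison(s); min is 11, place at index 4 -> [-10, -1, 1, 10, 11, 30, 17]
Pass 6: scan indices 6..6 for the minimum = 1 comparison(s); min is 17, place at index 5 -> [-10, -1, 1, 10, 11, 17, 30]
Selection sort always scans the whole unsorted suffix, so the count is (n-1) + (n-2) + ... + 1 = n(n-1)/2 = 7*6/2 = 21 regardless of the input order.
Total comparisons: 6 + 5 + 4 + 3 + 2 + 1 = 21


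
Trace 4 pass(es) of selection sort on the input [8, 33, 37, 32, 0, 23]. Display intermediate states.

Pass 1: Select minimum 0 at index 4, swap -> [0, 33, 37, 32, 8, 23]
Pass 2: Select minimum 8 at index 4, swap -> [0, 8, 37, 32, 33, 23]
Pass 3: Select minimum 23 at index 5, swap -> [0, 8, 23, 32, 33, 37]
Pass 4: Select minimum 32 at index 3, swap -> [0, 8, 23, 32, 33, 37]


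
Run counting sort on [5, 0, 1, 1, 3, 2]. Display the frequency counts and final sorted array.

Count array: [1, 2, 1, 1, 0, 1]
(count[i] = number of elements equal to i)
Cumulative count: [1, 3, 4, 5, 5, 6]
Sorted: [0, 1, 1, 2, 3, 5]


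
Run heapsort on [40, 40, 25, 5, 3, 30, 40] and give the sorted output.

Build heap: [40, 40, 40, 5, 3, 30, 25]
Extract 40: [40, 25, 40, 5, 3, 30, 40]
Extract 40: [40, 25, 30, 5, 3, 40, 40]
Extract 40: [30, 25, 3, 5, 40, 40, 40]
Extract 30: [25, 5, 3, 30, 40, 40, 40]
Extract 25: [5, 3, 25, 30, 40, 40, 40]
Extract 5: [3, 5, 25, 30, 40, 40, 40]


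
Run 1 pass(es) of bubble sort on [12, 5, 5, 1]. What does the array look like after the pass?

After pass 1: [5, 5, 1, 12] (3 swaps)
Total swaps: 3


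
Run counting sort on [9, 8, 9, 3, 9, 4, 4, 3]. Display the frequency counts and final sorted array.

Count array: [0, 0, 0, 2, 2, 0, 0, 0, 1, 3]
(count[i] = number of elements equal to i)
Cumulative count: [0, 0, 0, 2, 4, 4, 4, 4, 5, 8]
Sorted: [3, 3, 4, 4, 8, 9, 9, 9]


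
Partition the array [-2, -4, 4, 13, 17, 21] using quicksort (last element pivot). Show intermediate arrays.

Partition 1: pivot=21 at index 5 -> [-2, -4, 4, 13, 17, 21]
Partition 2: pivot=17 at index 4 -> [-2, -4, 4, 13, 17, 21]
Partition 3: pivot=13 at index 3 -> [-2, -4, 4, 13, 17, 21]
Partition 4: pivot=4 at index 2 -> [-2, -4, 4, 13, 17, 21]
Partition 5: pivot=-4 at index 0 -> [-4, -2, 4, 13, 17, 21]


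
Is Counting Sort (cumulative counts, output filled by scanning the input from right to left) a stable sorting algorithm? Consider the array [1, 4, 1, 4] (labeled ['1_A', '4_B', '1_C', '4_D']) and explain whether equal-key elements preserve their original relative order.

Trace Counting Sort on the labeled array (the key is the number; the letter only tracks identity):
  Counts for values 0..4: [0, 2, 0, 0, 2]
  Cumulative counts: [0, 2, 2, 2, 4]
  Scan right to left: place 4_D at output index 3
  Scan right to left: place 1_C at output index 1
  Scan right to left: place 4_B at output index 2
  Scan right to left: place 1_A at output index 0
  Output: [1_A, 1_C, 4_B, 4_D]
Equal keys:
  value 1: originally 1_A, 1_C; after sorting 1_A, 1_C -> order preserved
  value 4: originally 4_B, 4_D; after sorting 4_B, 4_D -> order preserved
All equal keys kept their original relative order. Counting Sort is stable: scanning the input right to left with decreasing cumulative counts places later duplicates at later output positions.
Answer: Stable


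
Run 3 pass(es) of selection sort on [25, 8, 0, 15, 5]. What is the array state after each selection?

Pass 1: Select minimum 0 at index 2, swap -> [0, 8, 25, 15, 5]
Pass 2: Select minimum 5 at index 4, swap -> [0, 5, 25, 15, 8]
Pass 3: Select minimum 8 at index 4, swap -> [0, 5, 8, 15, 25]


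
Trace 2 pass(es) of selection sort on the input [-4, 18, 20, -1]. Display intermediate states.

Pass 1: Select minimum -4 at index 0, swap -> [-4, 18, 20, -1]
Pass 2: Select minimum -1 at index 3, swap -> [-4, -1, 20, 18]


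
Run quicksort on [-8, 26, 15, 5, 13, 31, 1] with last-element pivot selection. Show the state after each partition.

Partition 1: pivot=1 at index 1 -> [-8, 1, 15, 5, 13, 31, 26]
Partition 2: pivot=26 at index 5 -> [-8, 1, 15, 5, 13, 26, 31]
Partition 3: pivot=13 at index 3 -> [-8, 1, 5, 13, 15, 26, 31]


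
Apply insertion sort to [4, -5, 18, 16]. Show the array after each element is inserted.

First element 4 is already 'sorted'
Insert -5: shifted 1 elements -> [-5, 4, 18, 16]
Insert 18: shifted 0 elements -> [-5, 4, 18, 16]
Insert 16: shifted 1 elements -> [-5, 4, 16, 18]


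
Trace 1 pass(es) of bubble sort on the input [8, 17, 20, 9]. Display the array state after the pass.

After pass 1: [8, 17, 9, 20] (1 swaps)
Total swaps: 1


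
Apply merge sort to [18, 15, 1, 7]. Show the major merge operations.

Divide and conquer:
  Merge [18] + [15] -> [15, 18]
  Merge [1] + [7] -> [1, 7]
  Merge [15, 18] + [1, 7] -> [1, 7, 15, 18]


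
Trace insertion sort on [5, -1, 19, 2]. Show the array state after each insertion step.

First element 5 is already 'sorted'
Insert -1: shifted 1 elements -> [-1, 5, 19, 2]
Insert 19: shifted 0 elements -> [-1, 5, 19, 2]
Insert 2: shifted 2 elements -> [-1, 2, 5, 19]


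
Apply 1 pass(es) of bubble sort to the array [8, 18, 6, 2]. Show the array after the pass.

After pass 1: [8, 6, 2, 18] (2 swaps)
Total swaps: 2


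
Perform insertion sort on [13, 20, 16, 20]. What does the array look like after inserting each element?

First element 13 is already 'sorted'
Insert 20: shifted 0 elements -> [13, 20, 16, 20]
Insert 16: shifted 1 elements -> [13, 16, 20, 20]
Insert 20: shifted 0 elements -> [13, 16, 20, 20]


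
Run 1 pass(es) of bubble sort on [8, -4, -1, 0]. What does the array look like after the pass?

After pass 1: [-4, -1, 0, 8] (3 swaps)
Total swaps: 3


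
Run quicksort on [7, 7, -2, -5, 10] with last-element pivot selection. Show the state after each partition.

Partition 1: pivot=10 at index 4 -> [7, 7, -2, -5, 10]
Partition 2: pivot=-5 at index 0 -> [-5, 7, -2, 7, 10]
Partition 3: pivot=7 at index 3 -> [-5, 7, -2, 7, 10]
Partition 4: pivot=-2 at index 1 -> [-5, -2, 7, 7, 10]


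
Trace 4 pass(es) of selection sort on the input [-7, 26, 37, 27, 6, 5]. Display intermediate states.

Pass 1: Select minimum -7 at index 0, swap -> [-7, 26, 37, 27, 6, 5]
Pass 2: Select minimum 5 at index 5, swap -> [-7, 5, 37, 27, 6, 26]
Pass 3: Select minimum 6 at index 4, swap -> [-7, 5, 6, 27, 37, 26]
Pass 4: Select minimum 26 at index 5, swap -> [-7, 5, 6, 26, 37, 27]


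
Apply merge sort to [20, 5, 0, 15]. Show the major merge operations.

Divide and conquer:
  Merge [20] + [5] -> [5, 20]
  Merge [0] + [15] -> [0, 15]
  Merge [5, 20] + [0, 15] -> [0, 5, 15, 20]


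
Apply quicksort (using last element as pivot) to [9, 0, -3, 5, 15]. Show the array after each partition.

Partition 1: pivot=15 at index 4 -> [9, 0, -3, 5, 15]
Partition 2: pivot=5 at index 2 -> [0, -3, 5, 9, 15]
Partition 3: pivot=-3 at index 0 -> [-3, 0, 5, 9, 15]


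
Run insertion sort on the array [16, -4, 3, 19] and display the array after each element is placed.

First element 16 is already 'sorted'
Insert -4: shifted 1 elements -> [-4, 16, 3, 19]
Insert 3: shifted 1 elements -> [-4, 3, 16, 19]
Insert 19: shifted 0 elements -> [-4, 3, 16, 19]


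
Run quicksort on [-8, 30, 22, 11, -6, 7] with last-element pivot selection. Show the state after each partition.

Partition 1: pivot=7 at index 2 -> [-8, -6, 7, 11, 30, 22]
Partition 2: pivot=-6 at index 1 -> [-8, -6, 7, 11, 30, 22]
Partition 3: pivot=22 at index 4 -> [-8, -6, 7, 11, 22, 30]


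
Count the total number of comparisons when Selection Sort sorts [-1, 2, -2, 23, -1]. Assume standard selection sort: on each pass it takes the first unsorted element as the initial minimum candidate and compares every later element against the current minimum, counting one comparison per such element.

Pass 1: scan indices 1..4 for the minimum = 4 comparison(s); min is -2, place at index 0 -> [-2, 2, -1, 23, -1]
Pass 2: scan indices 2..4 for the minimum = 3 comparison(s); min is -1, place at index 1 -> [-2, -1, 2, 23, -1]
Pass 3: scan indices 3..4 for the minimum = 2 comparison(s); min is -1, place at index 2 -> [-2, -1, -1, 23, 2]
Pass 4: scan indices 4..4 for the minimum = 1 comparison(s); min is 2, place at index 3 -> [-2, -1, -1, 2, 23]
Selection sort always scans the whole unsorted suffix, so the count is (n-1) + (n-2) + ... + 1 = n(n-1)/2 = 5*4/2 = 10 regardless of the input order.
Total comparisons: 4 + 3 + 2 + 1 = 10


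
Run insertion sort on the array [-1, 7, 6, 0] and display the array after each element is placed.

First element -1 is already 'sorted'
Insert 7: shifted 0 elements -> [-1, 7, 6, 0]
Insert 6: shifted 1 elements -> [-1, 6, 7, 0]
Insert 0: shifted 2 elements -> [-1, 0, 6, 7]


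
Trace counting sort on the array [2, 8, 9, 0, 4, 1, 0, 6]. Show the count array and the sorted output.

Count array: [2, 1, 1, 0, 1, 0, 1, 0, 1, 1]
(count[i] = number of elements equal to i)
Cumulative count: [2, 3, 4, 4, 5, 5, 6, 6, 7, 8]
Sorted: [0, 0, 1, 2, 4, 6, 8, 9]


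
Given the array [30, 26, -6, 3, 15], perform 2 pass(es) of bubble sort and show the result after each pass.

After pass 1: [26, -6, 3, 15, 30] (4 swaps)
After pass 2: [-6, 3, 15, 26, 30] (3 swaps)
Total swaps: 7


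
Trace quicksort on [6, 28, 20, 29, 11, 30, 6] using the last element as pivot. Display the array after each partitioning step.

Partition 1: pivot=6 at index 1 -> [6, 6, 20, 29, 11, 30, 28]
Partition 2: pivot=28 at index 4 -> [6, 6, 20, 11, 28, 30, 29]
Partition 3: pivot=11 at index 2 -> [6, 6, 11, 20, 28, 30, 29]
Partition 4: pivot=29 at index 5 -> [6, 6, 11, 20, 28, 29, 30]


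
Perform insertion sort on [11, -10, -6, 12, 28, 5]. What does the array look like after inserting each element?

First element 11 is already 'sorted'
Insert -10: shifted 1 elements -> [-10, 11, -6, 12, 28, 5]
Insert -6: shifted 1 elements -> [-10, -6, 11, 12, 28, 5]
Insert 12: shifted 0 elements -> [-10, -6, 11, 12, 28, 5]
Insert 28: shifted 0 elements -> [-10, -6, 11, 12, 28, 5]
Insert 5: shifted 3 elements -> [-10, -6, 5, 11, 12, 28]


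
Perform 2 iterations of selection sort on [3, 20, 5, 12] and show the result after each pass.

Pass 1: Select minimum 3 at index 0, swap -> [3, 20, 5, 12]
Pass 2: Select minimum 5 at index 2, swap -> [3, 5, 20, 12]


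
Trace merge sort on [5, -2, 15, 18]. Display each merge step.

Divide and conquer:
  Merge [5] + [-2] -> [-2, 5]
  Merge [15] + [18] -> [15, 18]
  Merge [-2, 5] + [15, 18] -> [-2, 5, 15, 18]


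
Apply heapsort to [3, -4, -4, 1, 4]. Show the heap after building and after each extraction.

Build heap: [4, 3, -4, 1, -4]
Extract 4: [3, 1, -4, -4, 4]
Extract 3: [1, -4, -4, 3, 4]
Extract 1: [-4, -4, 1, 3, 4]
Extract -4: [-4, -4, 1, 3, 4]


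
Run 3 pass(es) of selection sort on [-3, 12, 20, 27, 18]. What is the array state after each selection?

Pass 1: Select minimum -3 at index 0, swap -> [-3, 12, 20, 27, 18]
Pass 2: Select minimum 12 at index 1, swap -> [-3, 12, 20, 27, 18]
Pass 3: Select minimum 18 at index 4, swap -> [-3, 12, 18, 27, 20]


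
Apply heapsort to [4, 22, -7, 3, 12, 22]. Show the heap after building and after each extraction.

Build heap: [22, 12, 22, 3, 4, -7]
Extract 22: [22, 12, -7, 3, 4, 22]
Extract 22: [12, 4, -7, 3, 22, 22]
Extract 12: [4, 3, -7, 12, 22, 22]
Extract 4: [3, -7, 4, 12, 22, 22]
Extract 3: [-7, 3, 4, 12, 22, 22]


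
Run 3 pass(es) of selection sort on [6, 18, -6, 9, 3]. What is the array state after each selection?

Pass 1: Select minimum -6 at index 2, swap -> [-6, 18, 6, 9, 3]
Pass 2: Select minimum 3 at index 4, swap -> [-6, 3, 6, 9, 18]
Pass 3: Select minimum 6 at index 2, swap -> [-6, 3, 6, 9, 18]


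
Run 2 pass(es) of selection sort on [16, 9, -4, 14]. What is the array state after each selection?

Pass 1: Select minimum -4 at index 2, swap -> [-4, 9, 16, 14]
Pass 2: Select minimum 9 at index 1, swap -> [-4, 9, 16, 14]


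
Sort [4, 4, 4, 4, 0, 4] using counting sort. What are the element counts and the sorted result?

Count array: [1, 0, 0, 0, 5]
(count[i] = number of elements equal to i)
Cumulative count: [1, 1, 1, 1, 6]
Sorted: [0, 4, 4, 4, 4, 4]


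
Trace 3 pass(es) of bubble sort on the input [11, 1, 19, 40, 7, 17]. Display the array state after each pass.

After pass 1: [1, 11, 19, 7, 17, 40] (3 swaps)
After pass 2: [1, 11, 7, 17, 19, 40] (2 swaps)
After pass 3: [1, 7, 11, 17, 19, 40] (1 swaps)
Total swaps: 6


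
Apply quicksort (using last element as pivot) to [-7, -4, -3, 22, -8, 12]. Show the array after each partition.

Partition 1: pivot=12 at index 4 -> [-7, -4, -3, -8, 12, 22]
Partition 2: pivot=-8 at index 0 -> [-8, -4, -3, -7, 12, 22]
Partition 3: pivot=-7 at index 1 -> [-8, -7, -3, -4, 12, 22]
Partition 4: pivot=-4 at index 2 -> [-8, -7, -4, -3, 12, 22]


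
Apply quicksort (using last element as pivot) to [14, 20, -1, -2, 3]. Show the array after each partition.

Partition 1: pivot=3 at index 2 -> [-1, -2, 3, 20, 14]
Partition 2: pivot=-2 at index 0 -> [-2, -1, 3, 20, 14]
Partition 3: pivot=14 at index 3 -> [-2, -1, 3, 14, 20]


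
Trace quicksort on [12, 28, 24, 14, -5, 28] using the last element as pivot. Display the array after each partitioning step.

Partition 1: pivot=28 at index 5 -> [12, 28, 24, 14, -5, 28]
Partition 2: pivot=-5 at index 0 -> [-5, 28, 24, 14, 12, 28]
Partition 3: pivot=12 at index 1 -> [-5, 12, 24, 14, 28, 28]
Partition 4: pivot=28 at index 4 -> [-5, 12, 24, 14, 28, 28]
Partition 5: pivot=14 at index 2 -> [-5, 12, 14, 24, 28, 28]


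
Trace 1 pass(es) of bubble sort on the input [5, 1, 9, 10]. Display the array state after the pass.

After pass 1: [1, 5, 9, 10] (1 swaps)
Total swaps: 1


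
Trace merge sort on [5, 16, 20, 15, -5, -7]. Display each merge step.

Divide and conquer:
  Merge [16] + [20] -> [16, 20]
  Merge [5] + [16, 20] -> [5, 16, 20]
  Merge [-5] + [-7] -> [-7, -5]
  Merge [15] + [-7, -5] -> [-7, -5, 15]
  Merge [5, 16, 20] + [-7, -5, 15] -> [-7, -5, 5, 15, 16, 20]


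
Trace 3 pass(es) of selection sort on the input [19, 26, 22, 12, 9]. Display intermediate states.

Pass 1: Select minimum 9 at index 4, swap -> [9, 26, 22, 12, 19]
Pass 2: Select minimum 12 at index 3, swap -> [9, 12, 22, 26, 19]
Pass 3: Select minimum 19 at index 4, swap -> [9, 12, 19, 26, 22]


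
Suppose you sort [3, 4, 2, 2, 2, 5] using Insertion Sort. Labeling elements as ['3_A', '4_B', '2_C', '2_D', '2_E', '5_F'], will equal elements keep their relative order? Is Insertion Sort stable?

Trace Insertion Sort on the labeled array (the key is the number; the letter only tracks identity):
  Insert 4_B at index 1: [3_A, 4_B, 2_C, 2_D, 2_E, 5_F]
  Insert 2_C at index 0: [2_C, 3_A, 4_B, 2_D, 2_E, 5_F]
  Insert 2_D at index 1: [2_C, 2_D, 3_A, 4_B, 2_E, 5_F]
  Insert 2_E at index 2: [2_C, 2_D, 2_E, 3_A, 4_B, 5_F]
  Insert 5_F at index 5: [2_C, 2_D, 2_E, 3_A, 4_B, 5_F]
Final order: [2_C, 2_D, 2_E, 3_A, 4_B, 5_F]
Equal keys:
  value 2: originally 2_C, 2_D, 2_E; after sorting 2_C, 2_D, 2_E -> order preserved
All equal keys kept their original relative order. Insertion Sort is stable: elements are shifted only while they are strictly greater than the key, so a key is inserted after any equal elements already placed.
Answer: Stable


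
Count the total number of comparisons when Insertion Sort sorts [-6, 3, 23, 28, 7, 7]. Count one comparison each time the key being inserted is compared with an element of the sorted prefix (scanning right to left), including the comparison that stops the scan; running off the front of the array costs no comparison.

Insert 3: -6 <= 3 (stop) = 1 comparison(s) -> [-6, 3, 23, 28, 7, 7]
Insert 23: 3 <= 23 (stop) = 1 comparison(s) -> [-6, 3, 23, 28, 7, 7]
Insert 28: 23 <= 28 (stop) = 1 comparison(s) -> [-6, 3, 23, 28, 7, 7]
Insert 7: 28 > 7 (shift), 23 > 7 (shift), 3 <= 7 (stop) = 3 comparison(s) -> [-6, 3, 7, 23, 28, 7]
Insert 7: 28 > 7 (shift), 23 > 7 (shift), 7 <= 7 (stop) = 3 comparison(s) -> [-6, 3, 7, 7, 23, 28]
Total comparisons: 1 + 1 + 1 + 3 + 3 = 9


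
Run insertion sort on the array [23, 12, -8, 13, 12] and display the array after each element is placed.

First element 23 is already 'sorted'
Insert 12: shifted 1 elements -> [12, 23, -8, 13, 12]
Insert -8: shifted 2 elements -> [-8, 12, 23, 13, 12]
Insert 13: shifted 1 elements -> [-8, 12, 13, 23, 12]
Insert 12: shifted 2 elements -> [-8, 12, 12, 13, 23]


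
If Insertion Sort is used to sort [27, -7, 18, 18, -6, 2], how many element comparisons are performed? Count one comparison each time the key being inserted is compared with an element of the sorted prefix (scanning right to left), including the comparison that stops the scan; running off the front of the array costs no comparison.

Insert -7: 27 > -7 (shift), reached front = 1 comparison(s) -> [-7, 27, 18, 18, -6, 2]
Insert 18: 27 > 18 (shift), -7 <= 18 (stop) = 2 comparison(s) -> [-7, 18, 27, 18, -6, 2]
Insert 18: 27 > 18 (shift), 18 <= 18 (stop) = 2 comparison(s) -> [-7, 18, 18, 27, -6, 2]
Insert -6: 27 > -6 (shift), 18 > -6 (shift), 18 > -6 (shift), -7 <= -6 (stop) = 4 comparison(s) -> [-7, -6, 18, 18, 27, 2]
Insert 2: 27 > 2 (shift), 18 > 2 (shift), 18 > 2 (shift), -6 <= 2 (stop) = 4 comparison(s) -> [-7, -6, 2, 18, 18, 27]
Total comparisons: 1 + 2 + 2 + 4 + 4 = 13


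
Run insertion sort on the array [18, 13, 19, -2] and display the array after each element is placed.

First element 18 is already 'sorted'
Insert 13: shifted 1 elements -> [13, 18, 19, -2]
Insert 19: shifted 0 elements -> [13, 18, 19, -2]
Insert -2: shifted 3 elements -> [-2, 13, 18, 19]


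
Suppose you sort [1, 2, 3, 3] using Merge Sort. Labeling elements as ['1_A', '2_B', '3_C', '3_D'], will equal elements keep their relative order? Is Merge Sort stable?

Trace Merge Sort on the labeled array (the key is the number; the letter only tracks identity):
  Merge [1_A] + [2_B] -> [1_A, 2_B]
  Merge [3_C] + [3_D] -> [3_C, 3_D]
  Merge [1_A, 2_B] + [3_C, 3_D] -> [1_A, 2_B, 3_C, 3_D]
Final order: [1_A, 2_B, 3_C, 3_D]
Equal keys:
  value 3: originally 3_C, 3_D; after sorting 3_C, 3_D -> order preserved
All equal keys kept their original relative order. Merge Sort is stable: when the heads of the two halves are equal the merge takes from the left half first.
Answer: Stable


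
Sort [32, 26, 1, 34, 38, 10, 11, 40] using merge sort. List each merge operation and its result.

Divide and conquer:
  Merge [32] + [26] -> [26, 32]
  Merge [1] + [34] -> [1, 34]
  Merge [26, 32] + [1, 34] -> [1, 26, 32, 34]
  Merge [38] + [10] -> [10, 38]
  Merge [11] + [40] -> [11, 40]
  Merge [10, 38] + [11, 40] -> [10, 11, 38, 40]
  Merge [1, 26, 32, 34] + [10, 11, 38, 40] -> [1, 10, 11, 26, 32, 34, 38, 40]


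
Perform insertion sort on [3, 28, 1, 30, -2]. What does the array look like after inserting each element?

First element 3 is already 'sorted'
Insert 28: shifted 0 elements -> [3, 28, 1, 30, -2]
Insert 1: shifted 2 elements -> [1, 3, 28, 30, -2]
Insert 30: shifted 0 elements -> [1, 3, 28, 30, -2]
Insert -2: shifted 4 elements -> [-2, 1, 3, 28, 30]


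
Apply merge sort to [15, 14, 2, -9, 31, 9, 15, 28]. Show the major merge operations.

Divide and conquer:
  Merge [15] + [14] -> [14, 15]
  Merge [2] + [-9] -> [-9, 2]
  Merge [14, 15] + [-9, 2] -> [-9, 2, 14, 15]
  Merge [31] + [9] -> [9, 31]
  Merge [15] + [28] -> [15, 28]
  Merge [9, 31] + [15, 28] -> [9, 15, 28, 31]
  Merge [-9, 2, 14, 15] + [9, 15, 28, 31] -> [-9, 2, 9, 14, 15, 15, 28, 31]


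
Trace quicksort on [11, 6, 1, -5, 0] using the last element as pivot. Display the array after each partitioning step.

Partition 1: pivot=0 at index 1 -> [-5, 0, 1, 11, 6]
Partition 2: pivot=6 at index 3 -> [-5, 0, 1, 6, 11]


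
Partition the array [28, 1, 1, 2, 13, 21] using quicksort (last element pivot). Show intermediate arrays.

Partition 1: pivot=21 at index 4 -> [1, 1, 2, 13, 21, 28]
Partition 2: pivot=13 at index 3 -> [1, 1, 2, 13, 21, 28]
Partition 3: pivot=2 at index 2 -> [1, 1, 2, 13, 21, 28]
Partition 4: pivot=1 at index 1 -> [1, 1, 2, 13, 21, 28]


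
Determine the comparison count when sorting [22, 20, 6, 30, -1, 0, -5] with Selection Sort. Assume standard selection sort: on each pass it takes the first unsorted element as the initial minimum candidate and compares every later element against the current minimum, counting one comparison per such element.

Pass 1: scan indices 1..6 for the minimum = 6 comparison(s); min is -5, place at index 0 -> [-5, 20, 6, 30, -1, 0, 22]
Pass 2: scan indices 2..6 for the minimum = 5 comparison(s); min is -1, place at index 1 -> [-5, -1, 6, 30, 20, 0, 22]
Pass 3: scan indices 3..6 for the minimum = 4 comparison(s); min is 0, place at index 2 -> [-5, -1, 0, 30, 20, 6, 22]
Pass 4: scan indices 4..6 for the minimum = 3 comparison(s); min is 6, place at index 3 -> [-5, -1, 0, 6, 20, 30, 22]
Pass 5: scan indices 5..6 for the minimum = 2 comparison(s); min is 20, place at index 4 -> [-5, -1, 0, 6, 20, 30, 22]
Pass 6: scan indices 6..6 for the minimum = 1 comparison(s); min is 22, place at index 5 -> [-5, -1, 0, 6, 20, 22, 30]
Selection sort always scans the whole unsorted suffix, so the count is (n-1) + (n-2) + ... + 1 = n(n-1)/2 = 7*6/2 = 21 regardless of the input order.
Total comparisons: 6 + 5 + 4 + 3 + 2 + 1 = 21


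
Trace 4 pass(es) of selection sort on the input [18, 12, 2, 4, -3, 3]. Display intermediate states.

Pass 1: Select minimum -3 at index 4, swap -> [-3, 12, 2, 4, 18, 3]
Pass 2: Select minimum 2 at index 2, swap -> [-3, 2, 12, 4, 18, 3]
Pass 3: Select minimum 3 at index 5, swap -> [-3, 2, 3, 4, 18, 12]
Pass 4: Select minimum 4 at index 3, swap -> [-3, 2, 3, 4, 18, 12]


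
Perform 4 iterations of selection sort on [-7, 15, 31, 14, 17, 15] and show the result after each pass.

Pass 1: Select minimum -7 at index 0, swap -> [-7, 15, 31, 14, 17, 15]
Pass 2: Select minimum 14 at index 3, swap -> [-7, 14, 31, 15, 17, 15]
Pass 3: Select minimum 15 at index 3, swap -> [-7, 14, 15, 31, 17, 15]
Pass 4: Select minimum 15 at index 5, swap -> [-7, 14, 15, 15, 17, 31]


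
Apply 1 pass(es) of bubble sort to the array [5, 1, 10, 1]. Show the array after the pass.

After pass 1: [1, 5, 1, 10] (2 swaps)
Total swaps: 2


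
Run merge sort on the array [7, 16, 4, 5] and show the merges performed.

Divide and conquer:
  Merge [7] + [16] -> [7, 16]
  Merge [4] + [5] -> [4, 5]
  Merge [7, 16] + [4, 5] -> [4, 5, 7, 16]


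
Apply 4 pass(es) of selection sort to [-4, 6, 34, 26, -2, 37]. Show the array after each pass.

Pass 1: Select minimum -4 at index 0, swap -> [-4, 6, 34, 26, -2, 37]
Pass 2: Select minimum -2 at index 4, swap -> [-4, -2, 34, 26, 6, 37]
Pass 3: Select minimum 6 at index 4, swap -> [-4, -2, 6, 26, 34, 37]
Pass 4: Select minimum 26 at index 3, swap -> [-4, -2, 6, 26, 34, 37]


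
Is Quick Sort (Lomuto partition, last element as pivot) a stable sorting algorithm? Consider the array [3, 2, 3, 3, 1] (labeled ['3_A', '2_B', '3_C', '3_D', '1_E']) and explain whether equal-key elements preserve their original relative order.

Trace Quick Sort on the labeled array (the key is the number; the letter only tracks identity):
  Partition indices 0..4 around pivot 1_E -> [1_E, 2_B, 3_C, 3_D, 3_A]
  Partition indices 1..4 around pivot 3_A -> [1_E, 2_B, 3_C, 3_D, 3_A]
  Partition indices 1..3 around pivot 3_D -> [1_E, 2_B, 3_C, 3_D, 3_A]
  Partition indices 1..2 around pivot 3_C -> [1_E, 2_B, 3_C, 3_D, 3_A]
Final order: [1_E, 2_B, 3_C, 3_D, 3_A]
Equal keys:
  value 3: originally 3_A, 3_C, 3_D; after sorting 3_C, 3_D, 3_A -> order changed
Equal keys were reordered, so Quick Sort is not stable: partition swaps elements across long distances and can reorder equal keys. (One such input is enough; an unstable sort may happen to preserve order on other inputs, but it gives no guarantee.)
Answer: Not stable


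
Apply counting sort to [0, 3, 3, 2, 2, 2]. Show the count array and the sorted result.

Count array: [1, 0, 3, 2]
(count[i] = number of elements equal to i)
Cumulative count: [1, 1, 4, 6]
Sorted: [0, 2, 2, 2, 3, 3]


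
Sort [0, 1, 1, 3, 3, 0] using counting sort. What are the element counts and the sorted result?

Count array: [2, 2, 0, 2]
(count[i] = number of elements equal to i)
Cumulative count: [2, 4, 4, 6]
Sorted: [0, 0, 1, 1, 3, 3]


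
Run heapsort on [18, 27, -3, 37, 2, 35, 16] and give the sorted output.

Build heap: [37, 27, 35, 18, 2, -3, 16]
Extract 37: [35, 27, 16, 18, 2, -3, 37]
Extract 35: [27, 18, 16, -3, 2, 35, 37]
Extract 27: [18, 2, 16, -3, 27, 35, 37]
Extract 18: [16, 2, -3, 18, 27, 35, 37]
Extract 16: [2, -3, 16, 18, 27, 35, 37]
Extract 2: [-3, 2, 16, 18, 27, 35, 37]


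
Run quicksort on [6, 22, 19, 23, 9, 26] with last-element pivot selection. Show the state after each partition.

Partition 1: pivot=26 at index 5 -> [6, 22, 19, 23, 9, 26]
Partition 2: pivot=9 at index 1 -> [6, 9, 19, 23, 22, 26]
Partition 3: pivot=22 at index 3 -> [6, 9, 19, 22, 23, 26]


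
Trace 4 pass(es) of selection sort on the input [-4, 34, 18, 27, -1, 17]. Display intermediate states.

Pass 1: Select minimum -4 at index 0, swap -> [-4, 34, 18, 27, -1, 17]
Pass 2: Select minimum -1 at index 4, swap -> [-4, -1, 18, 27, 34, 17]
Pass 3: Select minimum 17 at index 5, swap -> [-4, -1, 17, 27, 34, 18]
Pass 4: Select minimum 18 at index 5, swap -> [-4, -1, 17, 18, 34, 27]


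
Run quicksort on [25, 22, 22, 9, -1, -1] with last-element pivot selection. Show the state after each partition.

Partition 1: pivot=-1 at index 1 -> [-1, -1, 22, 9, 25, 22]
Partition 2: pivot=22 at index 4 -> [-1, -1, 22, 9, 22, 25]
Partition 3: pivot=9 at index 2 -> [-1, -1, 9, 22, 22, 25]


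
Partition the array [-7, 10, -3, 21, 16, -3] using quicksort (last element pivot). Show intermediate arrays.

Partition 1: pivot=-3 at index 2 -> [-7, -3, -3, 21, 16, 10]
Partition 2: pivot=-3 at index 1 -> [-7, -3, -3, 21, 16, 10]
Partition 3: pivot=10 at index 3 -> [-7, -3, -3, 10, 16, 21]
Partition 4: pivot=21 at index 5 -> [-7, -3, -3, 10, 16, 21]


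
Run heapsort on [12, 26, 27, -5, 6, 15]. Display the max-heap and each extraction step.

Build heap: [27, 26, 15, -5, 6, 12]
Extract 27: [26, 12, 15, -5, 6, 27]
Extract 26: [15, 12, 6, -5, 26, 27]
Extract 15: [12, -5, 6, 15, 26, 27]
Extract 12: [6, -5, 12, 15, 26, 27]
Extract 6: [-5, 6, 12, 15, 26, 27]


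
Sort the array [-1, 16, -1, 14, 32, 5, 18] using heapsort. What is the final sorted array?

Build heap: [32, 16, 18, 14, -1, 5, -1]
Extract 32: [18, 16, 5, 14, -1, -1, 32]
Extract 18: [16, 14, 5, -1, -1, 18, 32]
Extract 16: [14, -1, 5, -1, 16, 18, 32]
Extract 14: [5, -1, -1, 14, 16, 18, 32]
Extract 5: [-1, -1, 5, 14, 16, 18, 32]
Extract -1: [-1, -1, 5, 14, 16, 18, 32]


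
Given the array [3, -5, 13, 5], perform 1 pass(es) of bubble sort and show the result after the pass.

After pass 1: [-5, 3, 5, 13] (2 swaps)
Total swaps: 2


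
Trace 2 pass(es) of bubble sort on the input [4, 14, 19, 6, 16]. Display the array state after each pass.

After pass 1: [4, 14, 6, 16, 19] (2 swaps)
After pass 2: [4, 6, 14, 16, 19] (1 swaps)
Total swaps: 3


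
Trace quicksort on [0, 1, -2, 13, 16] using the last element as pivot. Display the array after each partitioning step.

Partition 1: pivot=16 at index 4 -> [0, 1, -2, 13, 16]
Partition 2: pivot=13 at index 3 -> [0, 1, -2, 13, 16]
Partition 3: pivot=-2 at index 0 -> [-2, 1, 0, 13, 16]
Partition 4: pivot=0 at index 1 -> [-2, 0, 1, 13, 16]


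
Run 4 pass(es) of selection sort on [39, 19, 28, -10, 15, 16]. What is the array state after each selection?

Pass 1: Select minimum -10 at index 3, swap -> [-10, 19, 28, 39, 15, 16]
Pass 2: Select minimum 15 at index 4, swap -> [-10, 15, 28, 39, 19, 16]
Pass 3: Select minimum 16 at index 5, swap -> [-10, 15, 16, 39, 19, 28]
Pass 4: Select minimum 19 at index 4, swap -> [-10, 15, 16, 19, 39, 28]


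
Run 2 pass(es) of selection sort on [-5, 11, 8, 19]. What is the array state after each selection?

Pass 1: Select minimum -5 at index 0, swap -> [-5, 11, 8, 19]
Pass 2: Select minimum 8 at index 2, swap -> [-5, 8, 11, 19]


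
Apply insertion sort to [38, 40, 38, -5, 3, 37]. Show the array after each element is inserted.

First element 38 is already 'sorted'
Insert 40: shifted 0 elements -> [38, 40, 38, -5, 3, 37]
Insert 38: shifted 1 elements -> [38, 38, 40, -5, 3, 37]
Insert -5: shifted 3 elements -> [-5, 38, 38, 40, 3, 37]
Insert 3: shifted 3 elements -> [-5, 3, 38, 38, 40, 37]
Insert 37: shifted 3 elements -> [-5, 3, 37, 38, 38, 40]


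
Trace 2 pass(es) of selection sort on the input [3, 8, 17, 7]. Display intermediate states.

Pass 1: Select minimum 3 at index 0, swap -> [3, 8, 17, 7]
Pass 2: Select minimum 7 at index 3, swap -> [3, 7, 17, 8]


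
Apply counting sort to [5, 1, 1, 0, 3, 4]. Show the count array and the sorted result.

Count array: [1, 2, 0, 1, 1, 1]
(count[i] = number of elements equal to i)
Cumulative count: [1, 3, 3, 4, 5, 6]
Sorted: [0, 1, 1, 3, 4, 5]


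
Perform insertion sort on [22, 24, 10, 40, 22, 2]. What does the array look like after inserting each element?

First element 22 is already 'sorted'
Insert 24: shifted 0 elements -> [22, 24, 10, 40, 22, 2]
Insert 10: shifted 2 elements -> [10, 22, 24, 40, 22, 2]
Insert 40: shifted 0 elements -> [10, 22, 24, 40, 22, 2]
Insert 22: shifted 2 elements -> [10, 22, 22, 24, 40, 2]
Insert 2: shifted 5 elements -> [2, 10, 22, 22, 24, 40]


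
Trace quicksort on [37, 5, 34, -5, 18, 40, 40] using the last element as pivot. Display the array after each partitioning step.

Partition 1: pivot=40 at index 6 -> [37, 5, 34, -5, 18, 40, 40]
Partition 2: pivot=40 at index 5 -> [37, 5, 34, -5, 18, 40, 40]
Partition 3: pivot=18 at index 2 -> [5, -5, 18, 37, 34, 40, 40]
Partition 4: pivot=-5 at index 0 -> [-5, 5, 18, 37, 34, 40, 40]
Partition 5: pivot=34 at index 3 -> [-5, 5, 18, 34, 37, 40, 40]


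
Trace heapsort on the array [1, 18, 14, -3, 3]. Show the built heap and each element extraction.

Build heap: [18, 3, 14, -3, 1]
Extract 18: [14, 3, 1, -3, 18]
Extract 14: [3, -3, 1, 14, 18]
Extract 3: [1, -3, 3, 14, 18]
Extract 1: [-3, 1, 3, 14, 18]


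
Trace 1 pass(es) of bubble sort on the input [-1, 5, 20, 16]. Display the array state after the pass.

After pass 1: [-1, 5, 16, 20] (1 swaps)
Total swaps: 1


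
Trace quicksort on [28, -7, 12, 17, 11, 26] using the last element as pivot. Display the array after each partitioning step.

Partition 1: pivot=26 at index 4 -> [-7, 12, 17, 11, 26, 28]
Partition 2: pivot=11 at index 1 -> [-7, 11, 17, 12, 26, 28]
Partition 3: pivot=12 at index 2 -> [-7, 11, 12, 17, 26, 28]


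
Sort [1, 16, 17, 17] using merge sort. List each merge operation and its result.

Divide and conquer:
  Merge [1] + [16] -> [1, 16]
  Merge [17] + [17] -> [17, 17]
  Merge [1, 16] + [17, 17] -> [1, 16, 17, 17]


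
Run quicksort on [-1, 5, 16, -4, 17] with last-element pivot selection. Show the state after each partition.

Partition 1: pivot=17 at index 4 -> [-1, 5, 16, -4, 17]
Partition 2: pivot=-4 at index 0 -> [-4, 5, 16, -1, 17]
Partition 3: pivot=-1 at index 1 -> [-4, -1, 16, 5, 17]
Partition 4: pivot=5 at index 2 -> [-4, -1, 5, 16, 17]


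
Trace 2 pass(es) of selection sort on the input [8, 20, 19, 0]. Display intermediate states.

Pass 1: Select minimum 0 at index 3, swap -> [0, 20, 19, 8]
Pass 2: Select minimum 8 at index 3, swap -> [0, 8, 19, 20]


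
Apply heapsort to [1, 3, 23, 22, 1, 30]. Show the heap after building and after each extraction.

Build heap: [30, 22, 23, 3, 1, 1]
Extract 30: [23, 22, 1, 3, 1, 30]
Extract 23: [22, 3, 1, 1, 23, 30]
Extract 22: [3, 1, 1, 22, 23, 30]
Extract 3: [1, 1, 3, 22, 23, 30]
Extract 1: [1, 1, 3, 22, 23, 30]


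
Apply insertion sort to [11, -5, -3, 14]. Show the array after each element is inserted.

First element 11 is already 'sorted'
Insert -5: shifted 1 elements -> [-5, 11, -3, 14]
Insert -3: shifted 1 elements -> [-5, -3, 11, 14]
Insert 14: shifted 0 elements -> [-5, -3, 11, 14]
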